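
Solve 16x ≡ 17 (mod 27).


GCD(16, 27) = 1, unique solution
a^(-1) mod 27 = 22
x = 22 * 17 mod 27 = 23

x ≡ 23 (mod 27)


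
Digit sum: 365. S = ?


3 + 6 + 5 = 14


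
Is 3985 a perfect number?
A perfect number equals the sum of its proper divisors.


Proper divisors of 3985: 1, 5, 797
Sum = 1 + 5 + 797 = 803

No, 3985 is not perfect (803 ≠ 3985)


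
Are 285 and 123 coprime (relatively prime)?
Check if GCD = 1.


Euclidean algorithm:
285 = 2 * 123 + 39
123 = 3 * 39 + 6
39 = 6 * 6 + 3
6 = 2 * 3 + 0
GCD(285, 123) = 3

No, not coprime (GCD = 3)


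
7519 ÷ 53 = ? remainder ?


7519 = 53 * 141 + 46
Check: 7473 + 46 = 7519

q = 141, r = 46


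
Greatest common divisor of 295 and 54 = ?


295 = 5 * 54 + 25
54 = 2 * 25 + 4
25 = 6 * 4 + 1
4 = 4 * 1 + 0
GCD = 1


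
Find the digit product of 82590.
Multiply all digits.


8 × 2 × 5 × 9 × 0 = 0


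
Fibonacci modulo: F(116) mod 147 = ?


F(k) mod 147 for k=1..116:
1, 1, 2, 3, 5, 8, 13, 21, 34, 55, 89, 144, 86, 83, 22, 105, 127, 85, 65, 3, 68, 71, 139, 63, 55, 118, 26, 144, 23, 20, 43, 63, 106, 22, 128, 3, 131, 134, 118, 105, 76, 34, 110, 144, 107, 104, 64, 21, 85, 106, 44, 3, 47, 50, 97, 0, 97, 97, 47, 144, 44, 41, 85, 126, 64, 43, 107, 3, 110, 113, 76, 42, 118, 13, 131, 144, 128, 125, 106, 84, 43, 127, 23, 3, 26, 29, 55, 84, 139, 76, 68, 144, 65, 62, 127, 42, 22, 64, 86, 3, 89, 92, 34, 126, 13, 139, 5, 144, 2, 146, 1, 0, 1, 1, 2, 3
F(116) mod 147 = 3


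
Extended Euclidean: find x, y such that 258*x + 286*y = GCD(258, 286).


Tabular extended Euclidean (each row: r = 258*s + 286*t):
r=258, s=1, t=0
r=286, s=0, t=1
q=0: r=258, s=1, t=0   [258*(1) + 286*(0) = 258]
q=1: r=28, s=-1, t=1   [258*(-1) + 286*(1) = 28]
q=9: r=6, s=10, t=-9   [258*(10) + 286*(-9) = 6]
q=4: r=4, s=-41, t=37   [258*(-41) + 286*(37) = 4]
q=1: r=2, s=51, t=-46   [258*(51) + 286*(-46) = 2]
q=2: r=0, s=-143, t=129   [258*(-143) + 286*(129) = 0]
GCD = 2; from the row with r=2: x=51, y=-46
Check: 258*(51) + 286*(-46) = 13158 - 13156 = 2

GCD = 2, x = 51, y = -46


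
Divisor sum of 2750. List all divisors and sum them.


Divisors of 2750: 1, 2, 5, 10, 11, 22, 25, 50, 55, 110, 125, 250, 275, 550, 1375, 2750
Sum = 1 + 2 + 5 + 10 + 11 + 22 + 25 + 50 + 55 + 110 + 125 + 250 + 275 + 550 + 1375 + 2750 = 5616

σ(2750) = 5616


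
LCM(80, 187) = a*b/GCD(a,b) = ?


GCD(80, 187) = 1
LCM = 80*187/1 = 14960/1 = 14960

LCM = 14960


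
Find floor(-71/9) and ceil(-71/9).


-71/9 = -7.8889
floor = -8
ceil = -7

floor = -8, ceil = -7


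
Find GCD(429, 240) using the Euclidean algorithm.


429 = 1 * 240 + 189
240 = 1 * 189 + 51
189 = 3 * 51 + 36
51 = 1 * 36 + 15
36 = 2 * 15 + 6
15 = 2 * 6 + 3
6 = 2 * 3 + 0
GCD = 3


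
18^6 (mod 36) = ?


18^1 mod 36 = 18
18^2 mod 36 = 0
18^3 mod 36 = 0
18^4 mod 36 = 0
18^5 mod 36 = 0
18^6 mod 36 = 0


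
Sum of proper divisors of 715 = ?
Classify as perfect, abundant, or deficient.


Proper divisors: 1, 5, 11, 13, 55, 65, 143
Sum = 1 + 5 + 11 + 13 + 55 + 65 + 143 = 293
293 < 715 → deficient

s(715) = 293 (deficient)


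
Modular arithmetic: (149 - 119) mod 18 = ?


149 - 119 = 30
30 mod 18 = 12


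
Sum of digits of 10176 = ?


1 + 0 + 1 + 7 + 6 = 15


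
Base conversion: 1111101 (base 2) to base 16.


1111101 (base 2) = 125 (decimal)
125 (decimal) = 7D (base 16)


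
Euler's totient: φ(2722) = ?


2722 = 2 × 1361
Prime factors: 2, 1361
φ(2722) = 2722 × (1-1/2) × (1-1/1361)
= 2722 × 1/2 × 1360/1361 = 1360

φ(2722) = 1360


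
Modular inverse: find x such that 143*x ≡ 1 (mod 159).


Use the extended Euclidean algorithm on (159, 143); each row r = 159*s + 143*t:
r=159, s=1, t=0
r=143, s=0, t=1
q=1: r=16, s=1, t=-1   [159*(1) + 143*(-1) = 16]
q=8: r=15, s=-8, t=9   [159*(-8) + 143*(9) = 15]
q=1: r=1, s=9, t=-10   [159*(9) + 143*(-10) = 1]
q=15: r=0, s=-143, t=159   [159*(-143) + 143*(159) = 0]
GCD = 1 with t = -10, so 143*(-10) ≡ 1 (mod 159)
Inverse = -10 mod 159 = 149
Check: 143 * 149 = 21307 ≡ 1 (mod 159)

143^(-1) ≡ 149 (mod 159)


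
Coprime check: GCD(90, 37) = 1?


Euclidean algorithm:
90 = 2 * 37 + 16
37 = 2 * 16 + 5
16 = 3 * 5 + 1
5 = 5 * 1 + 0
GCD(90, 37) = 1

Yes, coprime (GCD = 1)


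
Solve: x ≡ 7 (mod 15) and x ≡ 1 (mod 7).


M = 15*7 = 105
M1 = M/15 = 7, M2 = M/7 = 15
M1^(-1) mod 15 = 13, M2^(-1) mod 7 = 1
x = 7*7*13 + 1*15*1 = 652
652 mod 105 = 22
Check: 22 mod 15 = 7 ✓, 22 mod 7 = 1 ✓

x ≡ 22 (mod 105)


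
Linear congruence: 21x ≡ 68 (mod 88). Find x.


GCD(21, 88) = 1, unique solution
a^(-1) mod 88 = 21
x = 21 * 68 mod 88 = 20

x ≡ 20 (mod 88)


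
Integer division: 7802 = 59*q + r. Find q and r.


7802 = 59 * 132 + 14
Check: 7788 + 14 = 7802

q = 132, r = 14


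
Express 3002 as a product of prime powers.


3002 / 2 = 1501
1501 / 19 = 79
79 / 79 = 1
3002 = 2 × 19 × 79


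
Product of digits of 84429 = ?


8 × 4 × 4 × 2 × 9 = 2304


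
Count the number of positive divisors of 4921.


4921 = 7^1 × 19^1 × 37^1
d(4921) = (1+1) × (1+1) × (1+1) = 8

8 divisors


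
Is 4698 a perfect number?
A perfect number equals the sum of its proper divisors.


Proper divisors of 4698: 1, 2, 3, 6, 9, 18, 27, 29, 54, 58, 81, 87, 162, 174, 261, 522, 783, 1566, 2349
Sum = 1 + 2 + 3 + 6 + 9 + 18 + 27 + 29 + 54 + 58 + 81 + 87 + 162 + 174 + 261 + 522 + 783 + 1566 + 2349 = 6192

No, 4698 is not perfect (6192 ≠ 4698)


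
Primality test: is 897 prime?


897 / 3 = 299 (exact division)
897 is NOT prime.

No, 897 is not prime


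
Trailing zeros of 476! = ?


floor(476/5) = 95
floor(476/25) = 19
floor(476/125) = 3
Total = 117

117 trailing zeros


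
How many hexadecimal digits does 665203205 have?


665203205 in base 16 = 27A63205
Number of digits = 8

8 digits (base 16)


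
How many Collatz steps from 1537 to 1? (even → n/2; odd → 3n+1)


1537 → 4612 → 2306 → 1153 → 3460 → 1730 → 865 → 2596 → 1298 → 649 → 1948 → 974 → 487 → 1462 → 731 → 2194 → 1097 → 3292 → 1646 → 823 → 2470 → 1235 → 3706 → 1853 → 5560 → 2780 → 1390 → 695 → 2086 → 1043 → 3130 → 1565 → 4696 → 2348 → 1174 → 587 → 1762 → 881 → 2644 → 1322 → 661 → 1984 → 992 → 496 → 248 → 124 → 62 → 31 → 94 → 47 → 142 → 71 → 214 → 107 → 322 → 161 → 484 → 242 → 121 → 364 → 182 → 91 → 274 → 137 → 412 → 206 → 103 → 310 → 155 → 466 → 233 → 700 → 350 → 175 → 526 → 263 → 790 → 395 → 1186 → 593 → 1780 → 890 → 445 → 1336 → 668 → 334 → 167 → 502 → 251 → 754 → 377 → 1132 → 566 → 283 → 850 → 425 → 1276 → 638 → 319 → 958 → 479 → 1438 → 719 → 2158 → 1079 → 3238 → 1619 → 4858 → 2429 → 7288 → 3644 → 1822 → 911 → 2734 → 1367 → 4102 → 2051 → 6154 → 3077 → 9232 → 4616 → 2308 → 1154 → 577 → 1732 → 866 → 433 → 1300 → 650 → 325 → 976 → 488 → 244 → 122 → 61 → 184 → 92 → 46 → 23 → 70 → 35 → 106 → 53 → 160 → 80 → 40 → 20 → 10 → 5 → 16 → 8 → 4 → 2 → 1
Total steps = 153

153 steps


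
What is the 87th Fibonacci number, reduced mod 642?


F(k) mod 642 for k=1..87:
1, 1, 2, 3, 5, 8, 13, 21, 34, 55, 89, 144, 233, 377, 610, 345, 313, 16, 329, 345, 32, 377, 409, 144, 553, 55, 608, 21, 629, 8, 637, 3, 640, 1, 641, 0, 641, 641, 640, 639, 637, 634, 629, 621, 608, 587, 553, 498, 409, 265, 32, 297, 329, 626, 313, 297, 610, 265, 233, 498, 89, 587, 34, 621, 13, 634, 5, 639, 2, 641, 1, 0, 1, 1, 2, 3, 5, 8, 13, 21, 34, 55, 89, 144, 233, 377, 610
F(87) mod 642 = 610


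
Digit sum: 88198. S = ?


8 + 8 + 1 + 9 + 8 = 34


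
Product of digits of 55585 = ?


5 × 5 × 5 × 8 × 5 = 5000


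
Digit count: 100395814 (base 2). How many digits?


100395814 in base 2 = 101111110111110101100100110
Number of digits = 27

27 digits (base 2)


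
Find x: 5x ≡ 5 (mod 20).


GCD(5, 20) = 5 divides 5
Divide: 1x ≡ 1 (mod 4)
x ≡ 1 (mod 4)


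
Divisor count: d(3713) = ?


3713 = 47^1 × 79^1
d(3713) = (1+1) × (1+1) = 4

4 divisors


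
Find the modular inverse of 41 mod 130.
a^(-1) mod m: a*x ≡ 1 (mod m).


Use the extended Euclidean algorithm on (130, 41); each row r = 130*s + 41*t:
r=130, s=1, t=0
r=41, s=0, t=1
q=3: r=7, s=1, t=-3   [130*(1) + 41*(-3) = 7]
q=5: r=6, s=-5, t=16   [130*(-5) + 41*(16) = 6]
q=1: r=1, s=6, t=-19   [130*(6) + 41*(-19) = 1]
q=6: r=0, s=-41, t=130   [130*(-41) + 41*(130) = 0]
GCD = 1 with t = -19, so 41*(-19) ≡ 1 (mod 130)
Inverse = -19 mod 130 = 111
Check: 41 * 111 = 4551 ≡ 1 (mod 130)

41^(-1) ≡ 111 (mod 130)


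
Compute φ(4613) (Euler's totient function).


4613 = 7 × 659
Prime factors: 7, 659
φ(4613) = 4613 × (1-1/7) × (1-1/659)
= 4613 × 6/7 × 658/659 = 3948

φ(4613) = 3948


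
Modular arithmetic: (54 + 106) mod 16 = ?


54 + 106 = 160
160 mod 16 = 0


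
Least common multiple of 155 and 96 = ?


GCD(155, 96) = 1
LCM = 155*96/1 = 14880/1 = 14880

LCM = 14880


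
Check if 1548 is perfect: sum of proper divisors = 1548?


Proper divisors of 1548: 1, 2, 3, 4, 6, 9, 12, 18, 36, 43, 86, 129, 172, 258, 387, 516, 774
Sum = 1 + 2 + 3 + 4 + 6 + 9 + 12 + 18 + 36 + 43 + 86 + 129 + 172 + 258 + 387 + 516 + 774 = 2456

No, 1548 is not perfect (2456 ≠ 1548)


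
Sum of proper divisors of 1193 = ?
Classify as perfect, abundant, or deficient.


Proper divisors: 1
Sum = 1 = 1
1 < 1193 → deficient

s(1193) = 1 (deficient)


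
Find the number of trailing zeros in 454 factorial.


floor(454/5) = 90
floor(454/25) = 18
floor(454/125) = 3
Total = 111

111 trailing zeros


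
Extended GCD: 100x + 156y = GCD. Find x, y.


Tabular extended Euclidean (each row: r = 100*s + 156*t):
r=100, s=1, t=0
r=156, s=0, t=1
q=0: r=100, s=1, t=0   [100*(1) + 156*(0) = 100]
q=1: r=56, s=-1, t=1   [100*(-1) + 156*(1) = 56]
q=1: r=44, s=2, t=-1   [100*(2) + 156*(-1) = 44]
q=1: r=12, s=-3, t=2   [100*(-3) + 156*(2) = 12]
q=3: r=8, s=11, t=-7   [100*(11) + 156*(-7) = 8]
q=1: r=4, s=-14, t=9   [100*(-14) + 156*(9) = 4]
q=2: r=0, s=39, t=-25   [100*(39) + 156*(-25) = 0]
GCD = 4; from the row with r=4: x=-14, y=9
Check: 100*(-14) + 156*(9) = -1400 + 1404 = 4

GCD = 4, x = -14, y = 9


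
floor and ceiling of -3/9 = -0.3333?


-3/9 = -0.3333
floor = -1
ceil = 0

floor = -1, ceil = 0


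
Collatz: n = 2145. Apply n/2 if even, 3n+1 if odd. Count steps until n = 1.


2145 → 6436 → 3218 → 1609 → 4828 → 2414 → 1207 → 3622 → 1811 → 5434 → 2717 → 8152 → 4076 → 2038 → 1019 → 3058 → 1529 → 4588 → 2294 → 1147 → 3442 → 1721 → 5164 → 2582 → 1291 → 3874 → 1937 → 5812 → 2906 → 1453 → 4360 → 2180 → 1090 → 545 → 1636 → 818 → 409 → 1228 → 614 → 307 → 922 → 461 → 1384 → 692 → 346 → 173 → 520 → 260 → 130 → 65 → 196 → 98 → 49 → 148 → 74 → 37 → 112 → 56 → 28 → 14 → 7 → 22 → 11 → 34 → 17 → 52 → 26 → 13 → 40 → 20 → 10 → 5 → 16 → 8 → 4 → 2 → 1
Total steps = 76

76 steps


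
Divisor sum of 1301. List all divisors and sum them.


Divisors of 1301: 1, 1301
Sum = 1 + 1301 = 1302

σ(1301) = 1302


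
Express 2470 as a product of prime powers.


2470 / 2 = 1235
1235 / 5 = 247
247 / 13 = 19
19 / 19 = 1
2470 = 2 × 5 × 13 × 19


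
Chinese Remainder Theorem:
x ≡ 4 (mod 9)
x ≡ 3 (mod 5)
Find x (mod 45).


M = 9*5 = 45
M1 = M/9 = 5, M2 = M/5 = 9
M1^(-1) mod 9 = 2, M2^(-1) mod 5 = 4
x = 4*5*2 + 3*9*4 = 148
148 mod 45 = 13
Check: 13 mod 9 = 4 ✓, 13 mod 5 = 3 ✓

x ≡ 13 (mod 45)


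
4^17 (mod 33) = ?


4^1 mod 33 = 4
4^2 mod 33 = 16
4^3 mod 33 = 31
4^4 mod 33 = 25
4^5 mod 33 = 1
4^6 mod 33 = 4
4^7 mod 33 = 16
4^8 mod 33 = 31
4^9 mod 33 = 25
4^10 mod 33 = 1
4^11 mod 33 = 4
4^12 mod 33 = 16
4^13 mod 33 = 31
4^14 mod 33 = 25
4^15 mod 33 = 1
4^16 mod 33 = 4
4^17 mod 33 = 16


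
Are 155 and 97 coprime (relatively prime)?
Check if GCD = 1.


Euclidean algorithm:
155 = 1 * 97 + 58
97 = 1 * 58 + 39
58 = 1 * 39 + 19
39 = 2 * 19 + 1
19 = 19 * 1 + 0
GCD(155, 97) = 1

Yes, coprime (GCD = 1)


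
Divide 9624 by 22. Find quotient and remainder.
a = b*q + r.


9624 = 22 * 437 + 10
Check: 9614 + 10 = 9624

q = 437, r = 10


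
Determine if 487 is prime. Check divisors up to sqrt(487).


Check divisors up to sqrt(487) = 22.0681
No divisors found.
487 is prime.

Yes, 487 is prime


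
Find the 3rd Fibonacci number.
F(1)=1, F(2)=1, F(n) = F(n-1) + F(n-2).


Sequence: 1, 1, 2
F(3) = 2


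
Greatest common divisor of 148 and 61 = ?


148 = 2 * 61 + 26
61 = 2 * 26 + 9
26 = 2 * 9 + 8
9 = 1 * 8 + 1
8 = 8 * 1 + 0
GCD = 1


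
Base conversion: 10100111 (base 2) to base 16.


10100111 (base 2) = 167 (decimal)
167 (decimal) = A7 (base 16)


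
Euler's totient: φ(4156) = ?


4156 = 2^2 × 1039
Prime factors: 2, 1039
φ(4156) = 4156 × (1-1/2) × (1-1/1039)
= 4156 × 1/2 × 1038/1039 = 2076

φ(4156) = 2076


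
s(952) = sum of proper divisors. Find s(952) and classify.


Proper divisors: 1, 2, 4, 7, 8, 14, 17, 28, 34, 56, 68, 119, 136, 238, 476
Sum = 1 + 2 + 4 + 7 + 8 + 14 + 17 + 28 + 34 + 56 + 68 + 119 + 136 + 238 + 476 = 1208
1208 > 952 → abundant

s(952) = 1208 (abundant)


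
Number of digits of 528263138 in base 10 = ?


528263138 has 9 digits in base 10
floor(log10(528263138)) + 1 = floor(8.7229) + 1 = 9

9 digits (base 10)


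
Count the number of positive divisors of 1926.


1926 = 2^1 × 3^2 × 107^1
d(1926) = (1+1) × (2+1) × (1+1) = 12

12 divisors


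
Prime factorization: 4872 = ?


4872 / 2 = 2436
2436 / 2 = 1218
1218 / 2 = 609
609 / 3 = 203
203 / 7 = 29
29 / 29 = 1
4872 = 2^3 × 3 × 7 × 29


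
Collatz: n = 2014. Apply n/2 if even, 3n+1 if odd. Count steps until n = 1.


2014 → 1007 → 3022 → 1511 → 4534 → 2267 → 6802 → 3401 → 10204 → 5102 → 2551 → 7654 → 3827 → 11482 → 5741 → 17224 → 8612 → 4306 → 2153 → 6460 → 3230 → 1615 → 4846 → 2423 → 7270 → 3635 → 10906 → 5453 → 16360 → 8180 → 4090 → 2045 → 6136 → 3068 → 1534 → 767 → 2302 → 1151 → 3454 → 1727 → 5182 → 2591 → 7774 → 3887 → 11662 → 5831 → 17494 → 8747 → 26242 → 13121 → 39364 → 19682 → 9841 → 29524 → 14762 → 7381 → 22144 → 11072 → 5536 → 2768 → 1384 → 692 → 346 → 173 → 520 → 260 → 130 → 65 → 196 → 98 → 49 → 148 → 74 → 37 → 112 → 56 → 28 → 14 → 7 → 22 → 11 → 34 → 17 → 52 → 26 → 13 → 40 → 20 → 10 → 5 → 16 → 8 → 4 → 2 → 1
Total steps = 94

94 steps


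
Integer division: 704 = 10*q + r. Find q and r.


704 = 10 * 70 + 4
Check: 700 + 4 = 704

q = 70, r = 4


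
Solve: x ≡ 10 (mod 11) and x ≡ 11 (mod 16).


M = 11*16 = 176
M1 = M/11 = 16, M2 = M/16 = 11
M1^(-1) mod 11 = 9, M2^(-1) mod 16 = 3
x = 10*16*9 + 11*11*3 = 1803
1803 mod 176 = 43
Check: 43 mod 11 = 10 ✓, 43 mod 16 = 11 ✓

x ≡ 43 (mod 176)


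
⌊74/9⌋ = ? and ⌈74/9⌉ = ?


74/9 = 8.2222
floor = 8
ceil = 9

floor = 8, ceil = 9


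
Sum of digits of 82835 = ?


8 + 2 + 8 + 3 + 5 = 26


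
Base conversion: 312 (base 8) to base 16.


312 (base 8) = 202 (decimal)
202 (decimal) = CA (base 16)


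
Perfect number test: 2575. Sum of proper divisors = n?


Proper divisors of 2575: 1, 5, 25, 103, 515
Sum = 1 + 5 + 25 + 103 + 515 = 649

No, 2575 is not perfect (649 ≠ 2575)


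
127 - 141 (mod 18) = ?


127 - 141 = -14
-14 mod 18 = 4


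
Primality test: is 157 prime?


Check divisors up to sqrt(157) = 12.5300
No divisors found.
157 is prime.

Yes, 157 is prime


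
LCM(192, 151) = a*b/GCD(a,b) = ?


GCD(192, 151) = 1
LCM = 192*151/1 = 28992/1 = 28992

LCM = 28992


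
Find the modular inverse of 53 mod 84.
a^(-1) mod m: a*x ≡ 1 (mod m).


Use the extended Euclidean algorithm on (84, 53); each row r = 84*s + 53*t:
r=84, s=1, t=0
r=53, s=0, t=1
q=1: r=31, s=1, t=-1   [84*(1) + 53*(-1) = 31]
q=1: r=22, s=-1, t=2   [84*(-1) + 53*(2) = 22]
q=1: r=9, s=2, t=-3   [84*(2) + 53*(-3) = 9]
q=2: r=4, s=-5, t=8   [84*(-5) + 53*(8) = 4]
q=2: r=1, s=12, t=-19   [84*(12) + 53*(-19) = 1]
q=4: r=0, s=-53, t=84   [84*(-53) + 53*(84) = 0]
GCD = 1 with t = -19, so 53*(-19) ≡ 1 (mod 84)
Inverse = -19 mod 84 = 65
Check: 53 * 65 = 3445 ≡ 1 (mod 84)

53^(-1) ≡ 65 (mod 84)


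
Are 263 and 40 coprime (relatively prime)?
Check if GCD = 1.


Euclidean algorithm:
263 = 6 * 40 + 23
40 = 1 * 23 + 17
23 = 1 * 17 + 6
17 = 2 * 6 + 5
6 = 1 * 5 + 1
5 = 5 * 1 + 0
GCD(263, 40) = 1

Yes, coprime (GCD = 1)


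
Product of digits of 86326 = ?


8 × 6 × 3 × 2 × 6 = 1728


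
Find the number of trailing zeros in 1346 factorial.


floor(1346/5) = 269
floor(1346/25) = 53
floor(1346/125) = 10
floor(1346/625) = 2
Total = 334

334 trailing zeros


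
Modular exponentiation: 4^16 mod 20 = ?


4^1 mod 20 = 4
4^2 mod 20 = 16
4^3 mod 20 = 4
4^4 mod 20 = 16
4^5 mod 20 = 4
4^6 mod 20 = 16
4^7 mod 20 = 4
4^8 mod 20 = 16
4^9 mod 20 = 4
4^10 mod 20 = 16
4^11 mod 20 = 4
4^12 mod 20 = 16
4^13 mod 20 = 4
4^14 mod 20 = 16
4^15 mod 20 = 4
4^16 mod 20 = 16


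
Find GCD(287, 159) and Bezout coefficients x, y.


Tabular extended Euclidean (each row: r = 287*s + 159*t):
r=287, s=1, t=0
r=159, s=0, t=1
q=1: r=128, s=1, t=-1   [287*(1) + 159*(-1) = 128]
q=1: r=31, s=-1, t=2   [287*(-1) + 159*(2) = 31]
q=4: r=4, s=5, t=-9   [287*(5) + 159*(-9) = 4]
q=7: r=3, s=-36, t=65   [287*(-36) + 159*(65) = 3]
q=1: r=1, s=41, t=-74   [287*(41) + 159*(-74) = 1]
q=3: r=0, s=-159, t=287   [287*(-159) + 159*(287) = 0]
GCD = 1; from the row with r=1: x=41, y=-74
Check: 287*(41) + 159*(-74) = 11767 - 11766 = 1

GCD = 1, x = 41, y = -74


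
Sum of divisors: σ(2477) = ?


Divisors of 2477: 1, 2477
Sum = 1 + 2477 = 2478

σ(2477) = 2478


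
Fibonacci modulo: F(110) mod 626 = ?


F(k) mod 626 for k=1..110:
1, 1, 2, 3, 5, 8, 13, 21, 34, 55, 89, 144, 233, 377, 610, 361, 345, 80, 425, 505, 304, 183, 487, 44, 531, 575, 480, 429, 283, 86, 369, 455, 198, 27, 225, 252, 477, 103, 580, 57, 11, 68, 79, 147, 226, 373, 599, 346, 319, 39, 358, 397, 129, 526, 29, 555, 584, 513, 471, 358, 203, 561, 138, 73, 211, 284, 495, 153, 22, 175, 197, 372, 569, 315, 258, 573, 205, 152, 357, 509, 240, 123, 363, 486, 223, 83, 306, 389, 69, 458, 527, 359, 260, 619, 253, 246, 499, 119, 618, 111, 103, 214, 317, 531, 222, 127, 349, 476, 199, 49
F(110) mod 626 = 49


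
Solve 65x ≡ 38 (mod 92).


GCD(65, 92) = 1, unique solution
a^(-1) mod 92 = 17
x = 17 * 38 mod 92 = 2

x ≡ 2 (mod 92)


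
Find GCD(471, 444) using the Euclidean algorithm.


471 = 1 * 444 + 27
444 = 16 * 27 + 12
27 = 2 * 12 + 3
12 = 4 * 3 + 0
GCD = 3


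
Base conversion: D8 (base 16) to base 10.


D8 (base 16) = 216 (decimal)
216 (decimal) = 216 (base 10)


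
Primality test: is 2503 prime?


Check divisors up to sqrt(2503) = 50.0300
No divisors found.
2503 is prime.

Yes, 2503 is prime


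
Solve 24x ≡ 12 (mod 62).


GCD(24, 62) = 2 divides 12
Divide: 12x ≡ 6 (mod 31)
x ≡ 16 (mod 31)


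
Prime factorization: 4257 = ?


4257 / 3 = 1419
1419 / 3 = 473
473 / 11 = 43
43 / 43 = 1
4257 = 3^2 × 11 × 43


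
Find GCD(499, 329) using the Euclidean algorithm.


499 = 1 * 329 + 170
329 = 1 * 170 + 159
170 = 1 * 159 + 11
159 = 14 * 11 + 5
11 = 2 * 5 + 1
5 = 5 * 1 + 0
GCD = 1


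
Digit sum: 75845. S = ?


7 + 5 + 8 + 4 + 5 = 29


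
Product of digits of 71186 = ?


7 × 1 × 1 × 8 × 6 = 336


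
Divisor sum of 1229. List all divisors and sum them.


Divisors of 1229: 1, 1229
Sum = 1 + 1229 = 1230

σ(1229) = 1230


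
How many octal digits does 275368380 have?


275368380 in base 8 = 2032344674
Number of digits = 10

10 digits (base 8)


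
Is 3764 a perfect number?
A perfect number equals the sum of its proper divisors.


Proper divisors of 3764: 1, 2, 4, 941, 1882
Sum = 1 + 2 + 4 + 941 + 1882 = 2830

No, 3764 is not perfect (2830 ≠ 3764)


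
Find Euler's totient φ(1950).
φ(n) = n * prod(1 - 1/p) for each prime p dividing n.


1950 = 2 × 3 × 5^2 × 13
Prime factors: 2, 3, 5, 13
φ(1950) = 1950 × (1-1/2) × (1-1/3) × (1-1/5) × (1-1/13)
= 1950 × 1/2 × 2/3 × 4/5 × 12/13 = 480

φ(1950) = 480


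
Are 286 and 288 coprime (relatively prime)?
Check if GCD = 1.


Euclidean algorithm:
288 = 1 * 286 + 2
286 = 143 * 2 + 0
GCD(286, 288) = 2

No, not coprime (GCD = 2)


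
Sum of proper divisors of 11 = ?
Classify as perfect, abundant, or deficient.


Proper divisors: 1
Sum = 1 = 1
1 < 11 → deficient

s(11) = 1 (deficient)


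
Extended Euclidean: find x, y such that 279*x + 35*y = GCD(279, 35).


Tabular extended Euclidean (each row: r = 279*s + 35*t):
r=279, s=1, t=0
r=35, s=0, t=1
q=7: r=34, s=1, t=-7   [279*(1) + 35*(-7) = 34]
q=1: r=1, s=-1, t=8   [279*(-1) + 35*(8) = 1]
q=34: r=0, s=35, t=-279   [279*(35) + 35*(-279) = 0]
GCD = 1; from the row with r=1: x=-1, y=8
Check: 279*(-1) + 35*(8) = -279 + 280 = 1

GCD = 1, x = -1, y = 8


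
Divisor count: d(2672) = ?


2672 = 2^4 × 167^1
d(2672) = (4+1) × (1+1) = 10

10 divisors


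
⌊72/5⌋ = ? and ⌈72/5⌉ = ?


72/5 = 14.4000
floor = 14
ceil = 15

floor = 14, ceil = 15


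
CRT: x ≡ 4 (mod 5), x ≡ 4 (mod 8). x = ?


M = 5*8 = 40
M1 = M/5 = 8, M2 = M/8 = 5
M1^(-1) mod 5 = 2, M2^(-1) mod 8 = 5
x = 4*8*2 + 4*5*5 = 164
164 mod 40 = 4
Check: 4 mod 5 = 4 ✓, 4 mod 8 = 4 ✓

x ≡ 4 (mod 40)


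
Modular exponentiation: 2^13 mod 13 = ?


2^1 mod 13 = 2
2^2 mod 13 = 4
2^3 mod 13 = 8
2^4 mod 13 = 3
2^5 mod 13 = 6
2^6 mod 13 = 12
2^7 mod 13 = 11
2^8 mod 13 = 9
2^9 mod 13 = 5
2^10 mod 13 = 10
2^11 mod 13 = 7
2^12 mod 13 = 1
2^13 mod 13 = 2


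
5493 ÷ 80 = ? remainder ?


5493 = 80 * 68 + 53
Check: 5440 + 53 = 5493

q = 68, r = 53


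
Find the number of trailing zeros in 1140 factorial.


floor(1140/5) = 228
floor(1140/25) = 45
floor(1140/125) = 9
floor(1140/625) = 1
Total = 283

283 trailing zeros


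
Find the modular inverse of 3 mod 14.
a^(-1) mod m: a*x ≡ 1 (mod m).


Use the extended Euclidean algorithm on (14, 3); each row r = 14*s + 3*t:
r=14, s=1, t=0
r=3, s=0, t=1
q=4: r=2, s=1, t=-4   [14*(1) + 3*(-4) = 2]
q=1: r=1, s=-1, t=5   [14*(-1) + 3*(5) = 1]
q=2: r=0, s=3, t=-14   [14*(3) + 3*(-14) = 0]
GCD = 1 with t = 5, so 3*(5) ≡ 1 (mod 14)
Inverse = 5 mod 14 = 5
Check: 3 * 5 = 15 ≡ 1 (mod 14)

3^(-1) ≡ 5 (mod 14)


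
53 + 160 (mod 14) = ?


53 + 160 = 213
213 mod 14 = 3


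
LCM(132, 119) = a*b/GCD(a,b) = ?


GCD(132, 119) = 1
LCM = 132*119/1 = 15708/1 = 15708

LCM = 15708


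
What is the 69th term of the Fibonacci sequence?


Sequence: 1, 1, 2, 3, 5, 8, 13, 21, 34, 55, 89, 144, 233, 377, 610, 987, 1597, 2584, 4181, 6765, 10946, 17711, 28657, 46368, 75025, 121393, 196418, 317811, 514229, 832040, 1346269, 2178309, 3524578, 5702887, 9227465, 14930352, 24157817, 39088169, 63245986, 102334155, 165580141, 267914296, 433494437, 701408733, 1134903170, 1836311903, 2971215073, 4807526976, 7778742049, 12586269025, 20365011074, 32951280099, 53316291173, 86267571272, 139583862445, 225851433717, 365435296162, 591286729879, 956722026041, 1548008755920, 2504730781961, 4052739537881, 6557470319842, 10610209857723, 17167680177565, 27777890035288, 44945570212853, 72723460248141, 117669030460994
F(69) = 117669030460994


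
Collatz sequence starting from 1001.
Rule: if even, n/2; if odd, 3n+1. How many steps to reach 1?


1001 → 3004 → 1502 → 751 → 2254 → 1127 → 3382 → 1691 → 5074 → 2537 → 7612 → 3806 → 1903 → 5710 → 2855 → 8566 → 4283 → 12850 → 6425 → 19276 → 9638 → 4819 → 14458 → 7229 → 21688 → 10844 → 5422 → 2711 → 8134 → 4067 → 12202 → 6101 → 18304 → 9152 → 4576 → 2288 → 1144 → 572 → 286 → 143 → 430 → 215 → 646 → 323 → 970 → 485 → 1456 → 728 → 364 → 182 → 91 → 274 → 137 → 412 → 206 → 103 → 310 → 155 → 466 → 233 → 700 → 350 → 175 → 526 → 263 → 790 → 395 → 1186 → 593 → 1780 → 890 → 445 → 1336 → 668 → 334 → 167 → 502 → 251 → 754 → 377 → 1132 → 566 → 283 → 850 → 425 → 1276 → 638 → 319 → 958 → 479 → 1438 → 719 → 2158 → 1079 → 3238 → 1619 → 4858 → 2429 → 7288 → 3644 → 1822 → 911 → 2734 → 1367 → 4102 → 2051 → 6154 → 3077 → 9232 → 4616 → 2308 → 1154 → 577 → 1732 → 866 → 433 → 1300 → 650 → 325 → 976 → 488 → 244 → 122 → 61 → 184 → 92 → 46 → 23 → 70 → 35 → 106 → 53 → 160 → 80 → 40 → 20 → 10 → 5 → 16 → 8 → 4 → 2 → 1
Total steps = 142

142 steps


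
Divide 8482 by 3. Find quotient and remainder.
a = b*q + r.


8482 = 3 * 2827 + 1
Check: 8481 + 1 = 8482

q = 2827, r = 1


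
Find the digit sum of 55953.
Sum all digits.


5 + 5 + 9 + 5 + 3 = 27


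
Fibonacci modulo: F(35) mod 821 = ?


F(k) mod 821 for k=1..35:
1, 1, 2, 3, 5, 8, 13, 21, 34, 55, 89, 144, 233, 377, 610, 166, 776, 121, 76, 197, 273, 470, 743, 392, 314, 706, 199, 84, 283, 367, 650, 196, 25, 221, 246
F(35) mod 821 = 246


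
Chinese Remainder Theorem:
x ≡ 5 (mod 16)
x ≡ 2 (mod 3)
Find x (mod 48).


M = 16*3 = 48
M1 = M/16 = 3, M2 = M/3 = 16
M1^(-1) mod 16 = 11, M2^(-1) mod 3 = 1
x = 5*3*11 + 2*16*1 = 197
197 mod 48 = 5
Check: 5 mod 16 = 5 ✓, 5 mod 3 = 2 ✓

x ≡ 5 (mod 48)


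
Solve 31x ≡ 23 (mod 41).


GCD(31, 41) = 1, unique solution
a^(-1) mod 41 = 4
x = 4 * 23 mod 41 = 10

x ≡ 10 (mod 41)


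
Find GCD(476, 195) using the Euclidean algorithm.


476 = 2 * 195 + 86
195 = 2 * 86 + 23
86 = 3 * 23 + 17
23 = 1 * 17 + 6
17 = 2 * 6 + 5
6 = 1 * 5 + 1
5 = 5 * 1 + 0
GCD = 1


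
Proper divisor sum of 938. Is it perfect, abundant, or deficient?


Proper divisors: 1, 2, 7, 14, 67, 134, 469
Sum = 1 + 2 + 7 + 14 + 67 + 134 + 469 = 694
694 < 938 → deficient

s(938) = 694 (deficient)


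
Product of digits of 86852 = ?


8 × 6 × 8 × 5 × 2 = 3840


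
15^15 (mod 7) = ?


15^1 mod 7 = 1
15^2 mod 7 = 1
15^3 mod 7 = 1
15^4 mod 7 = 1
15^5 mod 7 = 1
15^6 mod 7 = 1
15^7 mod 7 = 1
15^8 mod 7 = 1
15^9 mod 7 = 1
15^10 mod 7 = 1
15^11 mod 7 = 1
15^12 mod 7 = 1
15^13 mod 7 = 1
15^14 mod 7 = 1
15^15 mod 7 = 1


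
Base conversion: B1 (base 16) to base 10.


B1 (base 16) = 177 (decimal)
177 (decimal) = 177 (base 10)


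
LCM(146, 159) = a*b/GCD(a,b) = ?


GCD(146, 159) = 1
LCM = 146*159/1 = 23214/1 = 23214

LCM = 23214


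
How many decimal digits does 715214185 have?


715214185 has 9 digits in base 10
floor(log10(715214185)) + 1 = floor(8.8544) + 1 = 9

9 digits (base 10)


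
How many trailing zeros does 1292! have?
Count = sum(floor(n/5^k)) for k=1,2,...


floor(1292/5) = 258
floor(1292/25) = 51
floor(1292/125) = 10
floor(1292/625) = 2
Total = 321

321 trailing zeros


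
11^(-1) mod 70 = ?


Use the extended Euclidean algorithm on (70, 11); each row r = 70*s + 11*t:
r=70, s=1, t=0
r=11, s=0, t=1
q=6: r=4, s=1, t=-6   [70*(1) + 11*(-6) = 4]
q=2: r=3, s=-2, t=13   [70*(-2) + 11*(13) = 3]
q=1: r=1, s=3, t=-19   [70*(3) + 11*(-19) = 1]
q=3: r=0, s=-11, t=70   [70*(-11) + 11*(70) = 0]
GCD = 1 with t = -19, so 11*(-19) ≡ 1 (mod 70)
Inverse = -19 mod 70 = 51
Check: 11 * 51 = 561 ≡ 1 (mod 70)

11^(-1) ≡ 51 (mod 70)


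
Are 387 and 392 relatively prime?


Euclidean algorithm:
392 = 1 * 387 + 5
387 = 77 * 5 + 2
5 = 2 * 2 + 1
2 = 2 * 1 + 0
GCD(387, 392) = 1

Yes, coprime (GCD = 1)


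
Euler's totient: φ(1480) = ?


1480 = 2^3 × 5 × 37
Prime factors: 2, 5, 37
φ(1480) = 1480 × (1-1/2) × (1-1/5) × (1-1/37)
= 1480 × 1/2 × 4/5 × 36/37 = 576

φ(1480) = 576


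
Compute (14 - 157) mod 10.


14 - 157 = -143
-143 mod 10 = 7


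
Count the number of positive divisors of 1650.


1650 = 2^1 × 3^1 × 5^2 × 11^1
d(1650) = (1+1) × (1+1) × (2+1) × (1+1) = 24

24 divisors


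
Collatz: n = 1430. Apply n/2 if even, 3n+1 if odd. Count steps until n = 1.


1430 → 715 → 2146 → 1073 → 3220 → 1610 → 805 → 2416 → 1208 → 604 → 302 → 151 → 454 → 227 → 682 → 341 → 1024 → 512 → 256 → 128 → 64 → 32 → 16 → 8 → 4 → 2 → 1
Total steps = 26

26 steps


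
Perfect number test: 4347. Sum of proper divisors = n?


Proper divisors of 4347: 1, 3, 7, 9, 21, 23, 27, 63, 69, 161, 189, 207, 483, 621, 1449
Sum = 1 + 3 + 7 + 9 + 21 + 23 + 27 + 63 + 69 + 161 + 189 + 207 + 483 + 621 + 1449 = 3333

No, 4347 is not perfect (3333 ≠ 4347)


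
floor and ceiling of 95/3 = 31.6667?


95/3 = 31.6667
floor = 31
ceil = 32

floor = 31, ceil = 32


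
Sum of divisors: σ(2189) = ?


Divisors of 2189: 1, 11, 199, 2189
Sum = 1 + 11 + 199 + 2189 = 2400

σ(2189) = 2400


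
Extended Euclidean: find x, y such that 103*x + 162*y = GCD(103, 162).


Tabular extended Euclidean (each row: r = 103*s + 162*t):
r=103, s=1, t=0
r=162, s=0, t=1
q=0: r=103, s=1, t=0   [103*(1) + 162*(0) = 103]
q=1: r=59, s=-1, t=1   [103*(-1) + 162*(1) = 59]
q=1: r=44, s=2, t=-1   [103*(2) + 162*(-1) = 44]
q=1: r=15, s=-3, t=2   [103*(-3) + 162*(2) = 15]
q=2: r=14, s=8, t=-5   [103*(8) + 162*(-5) = 14]
q=1: r=1, s=-11, t=7   [103*(-11) + 162*(7) = 1]
q=14: r=0, s=162, t=-103   [103*(162) + 162*(-103) = 0]
GCD = 1; from the row with r=1: x=-11, y=7
Check: 103*(-11) + 162*(7) = -1133 + 1134 = 1

GCD = 1, x = -11, y = 7


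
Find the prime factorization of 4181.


4181 / 37 = 113
113 / 113 = 1
4181 = 37 × 113


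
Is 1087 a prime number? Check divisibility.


Check divisors up to sqrt(1087) = 32.9697
No divisors found.
1087 is prime.

Yes, 1087 is prime


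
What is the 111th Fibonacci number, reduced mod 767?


F(k) mod 767 for k=1..111:
1, 1, 2, 3, 5, 8, 13, 21, 34, 55, 89, 144, 233, 377, 610, 220, 63, 283, 346, 629, 208, 70, 278, 348, 626, 207, 66, 273, 339, 612, 184, 29, 213, 242, 455, 697, 385, 315, 700, 248, 181, 429, 610, 272, 115, 387, 502, 122, 624, 746, 603, 582, 418, 233, 651, 117, 1, 118, 119, 237, 356, 593, 182, 8, 190, 198, 388, 586, 207, 26, 233, 259, 492, 751, 476, 460, 169, 629, 31, 660, 691, 584, 508, 325, 66, 391, 457, 81, 538, 619, 390, 242, 632, 107, 739, 79, 51, 130, 181, 311, 492, 36, 528, 564, 325, 122, 447, 569, 249, 51, 300
F(111) mod 767 = 300


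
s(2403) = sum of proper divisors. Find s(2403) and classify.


Proper divisors: 1, 3, 9, 27, 89, 267, 801
Sum = 1 + 3 + 9 + 27 + 89 + 267 + 801 = 1197
1197 < 2403 → deficient

s(2403) = 1197 (deficient)


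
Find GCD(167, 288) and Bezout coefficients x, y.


Tabular extended Euclidean (each row: r = 167*s + 288*t):
r=167, s=1, t=0
r=288, s=0, t=1
q=0: r=167, s=1, t=0   [167*(1) + 288*(0) = 167]
q=1: r=121, s=-1, t=1   [167*(-1) + 288*(1) = 121]
q=1: r=46, s=2, t=-1   [167*(2) + 288*(-1) = 46]
q=2: r=29, s=-5, t=3   [167*(-5) + 288*(3) = 29]
q=1: r=17, s=7, t=-4   [167*(7) + 288*(-4) = 17]
q=1: r=12, s=-12, t=7   [167*(-12) + 288*(7) = 12]
q=1: r=5, s=19, t=-11   [167*(19) + 288*(-11) = 5]
q=2: r=2, s=-50, t=29   [167*(-50) + 288*(29) = 2]
q=2: r=1, s=119, t=-69   [167*(119) + 288*(-69) = 1]
q=2: r=0, s=-288, t=167   [167*(-288) + 288*(167) = 0]
GCD = 1; from the row with r=1: x=119, y=-69
Check: 167*(119) + 288*(-69) = 19873 - 19872 = 1

GCD = 1, x = 119, y = -69


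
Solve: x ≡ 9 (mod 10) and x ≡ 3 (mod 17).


M = 10*17 = 170
M1 = M/10 = 17, M2 = M/17 = 10
M1^(-1) mod 10 = 3, M2^(-1) mod 17 = 12
x = 9*17*3 + 3*10*12 = 819
819 mod 170 = 139
Check: 139 mod 10 = 9 ✓, 139 mod 17 = 3 ✓

x ≡ 139 (mod 170)


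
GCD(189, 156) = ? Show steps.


189 = 1 * 156 + 33
156 = 4 * 33 + 24
33 = 1 * 24 + 9
24 = 2 * 9 + 6
9 = 1 * 6 + 3
6 = 2 * 3 + 0
GCD = 3


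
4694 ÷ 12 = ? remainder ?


4694 = 12 * 391 + 2
Check: 4692 + 2 = 4694

q = 391, r = 2


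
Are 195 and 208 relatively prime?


Euclidean algorithm:
208 = 1 * 195 + 13
195 = 15 * 13 + 0
GCD(195, 208) = 13

No, not coprime (GCD = 13)


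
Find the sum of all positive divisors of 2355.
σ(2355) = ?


Divisors of 2355: 1, 3, 5, 15, 157, 471, 785, 2355
Sum = 1 + 3 + 5 + 15 + 157 + 471 + 785 + 2355 = 3792

σ(2355) = 3792


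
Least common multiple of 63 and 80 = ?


GCD(63, 80) = 1
LCM = 63*80/1 = 5040/1 = 5040

LCM = 5040


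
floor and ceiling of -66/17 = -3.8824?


-66/17 = -3.8824
floor = -4
ceil = -3

floor = -4, ceil = -3


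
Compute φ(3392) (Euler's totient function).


3392 = 2^6 × 53
Prime factors: 2, 53
φ(3392) = 3392 × (1-1/2) × (1-1/53)
= 3392 × 1/2 × 52/53 = 1664

φ(3392) = 1664


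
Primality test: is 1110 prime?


1110 / 2 = 555 (exact division)
1110 is NOT prime.

No, 1110 is not prime


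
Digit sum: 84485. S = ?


8 + 4 + 4 + 8 + 5 = 29


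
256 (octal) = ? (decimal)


256 (base 8) = 174 (decimal)
174 (decimal) = 174 (base 10)


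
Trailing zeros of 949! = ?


floor(949/5) = 189
floor(949/25) = 37
floor(949/125) = 7
floor(949/625) = 1
Total = 234

234 trailing zeros


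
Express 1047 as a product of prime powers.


1047 / 3 = 349
349 / 349 = 1
1047 = 3 × 349


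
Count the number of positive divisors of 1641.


1641 = 3^1 × 547^1
d(1641) = (1+1) × (1+1) = 4

4 divisors


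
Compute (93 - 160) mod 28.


93 - 160 = -67
-67 mod 28 = 17


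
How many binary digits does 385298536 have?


385298536 in base 2 = 10110111101110011000001101000
Number of digits = 29

29 digits (base 2)


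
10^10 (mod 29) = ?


10^1 mod 29 = 10
10^2 mod 29 = 13
10^3 mod 29 = 14
10^4 mod 29 = 24
10^5 mod 29 = 8
10^6 mod 29 = 22
10^7 mod 29 = 17
10^8 mod 29 = 25
10^9 mod 29 = 18
10^10 mod 29 = 6


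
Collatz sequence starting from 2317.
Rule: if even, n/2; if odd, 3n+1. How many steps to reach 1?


2317 → 6952 → 3476 → 1738 → 869 → 2608 → 1304 → 652 → 326 → 163 → 490 → 245 → 736 → 368 → 184 → 92 → 46 → 23 → 70 → 35 → 106 → 53 → 160 → 80 → 40 → 20 → 10 → 5 → 16 → 8 → 4 → 2 → 1
Total steps = 32

32 steps


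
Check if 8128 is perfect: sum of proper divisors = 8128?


Proper divisors of 8128: 1, 2, 4, 8, 16, 32, 64, 127, 254, 508, 1016, 2032, 4064
Sum = 1 + 2 + 4 + 8 + 16 + 32 + 64 + 127 + 254 + 508 + 1016 + 2032 + 4064 = 8128

Yes, 8128 is perfect (8128 = 8128)


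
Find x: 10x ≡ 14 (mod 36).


GCD(10, 36) = 2 divides 14
Divide: 5x ≡ 7 (mod 18)
x ≡ 5 (mod 18)


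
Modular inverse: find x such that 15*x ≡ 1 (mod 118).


Use the extended Euclidean algorithm on (118, 15); each row r = 118*s + 15*t:
r=118, s=1, t=0
r=15, s=0, t=1
q=7: r=13, s=1, t=-7   [118*(1) + 15*(-7) = 13]
q=1: r=2, s=-1, t=8   [118*(-1) + 15*(8) = 2]
q=6: r=1, s=7, t=-55   [118*(7) + 15*(-55) = 1]
q=2: r=0, s=-15, t=118   [118*(-15) + 15*(118) = 0]
GCD = 1 with t = -55, so 15*(-55) ≡ 1 (mod 118)
Inverse = -55 mod 118 = 63
Check: 15 * 63 = 945 ≡ 1 (mod 118)

15^(-1) ≡ 63 (mod 118)


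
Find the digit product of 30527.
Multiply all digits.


3 × 0 × 5 × 2 × 7 = 0


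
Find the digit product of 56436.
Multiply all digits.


5 × 6 × 4 × 3 × 6 = 2160


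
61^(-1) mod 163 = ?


Use the extended Euclidean algorithm on (163, 61); each row r = 163*s + 61*t:
r=163, s=1, t=0
r=61, s=0, t=1
q=2: r=41, s=1, t=-2   [163*(1) + 61*(-2) = 41]
q=1: r=20, s=-1, t=3   [163*(-1) + 61*(3) = 20]
q=2: r=1, s=3, t=-8   [163*(3) + 61*(-8) = 1]
q=20: r=0, s=-61, t=163   [163*(-61) + 61*(163) = 0]
GCD = 1 with t = -8, so 61*(-8) ≡ 1 (mod 163)
Inverse = -8 mod 163 = 155
Check: 61 * 155 = 9455 ≡ 1 (mod 163)

61^(-1) ≡ 155 (mod 163)


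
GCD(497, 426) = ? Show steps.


497 = 1 * 426 + 71
426 = 6 * 71 + 0
GCD = 71


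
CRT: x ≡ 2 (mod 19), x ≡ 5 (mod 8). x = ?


M = 19*8 = 152
M1 = M/19 = 8, M2 = M/8 = 19
M1^(-1) mod 19 = 12, M2^(-1) mod 8 = 3
x = 2*8*12 + 5*19*3 = 477
477 mod 152 = 21
Check: 21 mod 19 = 2 ✓, 21 mod 8 = 5 ✓

x ≡ 21 (mod 152)


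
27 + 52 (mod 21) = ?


27 + 52 = 79
79 mod 21 = 16


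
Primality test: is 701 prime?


Check divisors up to sqrt(701) = 26.4764
No divisors found.
701 is prime.

Yes, 701 is prime


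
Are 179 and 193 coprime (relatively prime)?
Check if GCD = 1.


Euclidean algorithm:
193 = 1 * 179 + 14
179 = 12 * 14 + 11
14 = 1 * 11 + 3
11 = 3 * 3 + 2
3 = 1 * 2 + 1
2 = 2 * 1 + 0
GCD(179, 193) = 1

Yes, coprime (GCD = 1)


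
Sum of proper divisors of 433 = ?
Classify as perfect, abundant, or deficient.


Proper divisors: 1
Sum = 1 = 1
1 < 433 → deficient

s(433) = 1 (deficient)


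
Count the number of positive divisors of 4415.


4415 = 5^1 × 883^1
d(4415) = (1+1) × (1+1) = 4

4 divisors


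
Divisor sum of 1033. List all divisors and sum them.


Divisors of 1033: 1, 1033
Sum = 1 + 1033 = 1034

σ(1033) = 1034


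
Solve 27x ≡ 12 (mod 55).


GCD(27, 55) = 1, unique solution
a^(-1) mod 55 = 53
x = 53 * 12 mod 55 = 31

x ≡ 31 (mod 55)


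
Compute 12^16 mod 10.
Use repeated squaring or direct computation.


12^1 mod 10 = 2
12^2 mod 10 = 4
12^3 mod 10 = 8
12^4 mod 10 = 6
12^5 mod 10 = 2
12^6 mod 10 = 4
12^7 mod 10 = 8
12^8 mod 10 = 6
12^9 mod 10 = 2
12^10 mod 10 = 4
12^11 mod 10 = 8
12^12 mod 10 = 6
12^13 mod 10 = 2
12^14 mod 10 = 4
12^15 mod 10 = 8
12^16 mod 10 = 6


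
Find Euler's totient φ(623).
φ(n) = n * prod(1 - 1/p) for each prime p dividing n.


623 = 7 × 89
Prime factors: 7, 89
φ(623) = 623 × (1-1/7) × (1-1/89)
= 623 × 6/7 × 88/89 = 528

φ(623) = 528


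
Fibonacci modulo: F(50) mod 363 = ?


F(k) mod 363 for k=1..50:
1, 1, 2, 3, 5, 8, 13, 21, 34, 55, 89, 144, 233, 14, 247, 261, 145, 43, 188, 231, 56, 287, 343, 267, 247, 151, 35, 186, 221, 44, 265, 309, 211, 157, 5, 162, 167, 329, 133, 99, 232, 331, 200, 168, 5, 173, 178, 351, 166, 154
F(50) mod 363 = 154


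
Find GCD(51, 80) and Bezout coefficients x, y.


Tabular extended Euclidean (each row: r = 51*s + 80*t):
r=51, s=1, t=0
r=80, s=0, t=1
q=0: r=51, s=1, t=0   [51*(1) + 80*(0) = 51]
q=1: r=29, s=-1, t=1   [51*(-1) + 80*(1) = 29]
q=1: r=22, s=2, t=-1   [51*(2) + 80*(-1) = 22]
q=1: r=7, s=-3, t=2   [51*(-3) + 80*(2) = 7]
q=3: r=1, s=11, t=-7   [51*(11) + 80*(-7) = 1]
q=7: r=0, s=-80, t=51   [51*(-80) + 80*(51) = 0]
GCD = 1; from the row with r=1: x=11, y=-7
Check: 51*(11) + 80*(-7) = 561 - 560 = 1

GCD = 1, x = 11, y = -7


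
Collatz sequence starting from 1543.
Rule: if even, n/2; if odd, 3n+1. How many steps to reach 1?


1543 → 4630 → 2315 → 6946 → 3473 → 10420 → 5210 → 2605 → 7816 → 3908 → 1954 → 977 → 2932 → 1466 → 733 → 2200 → 1100 → 550 → 275 → 826 → 413 → 1240 → 620 → 310 → 155 → 466 → 233 → 700 → 350 → 175 → 526 → 263 → 790 → 395 → 1186 → 593 → 1780 → 890 → 445 → 1336 → 668 → 334 → 167 → 502 → 251 → 754 → 377 → 1132 → 566 → 283 → 850 → 425 → 1276 → 638 → 319 → 958 → 479 → 1438 → 719 → 2158 → 1079 → 3238 → 1619 → 4858 → 2429 → 7288 → 3644 → 1822 → 911 → 2734 → 1367 → 4102 → 2051 → 6154 → 3077 → 9232 → 4616 → 2308 → 1154 → 577 → 1732 → 866 → 433 → 1300 → 650 → 325 → 976 → 488 → 244 → 122 → 61 → 184 → 92 → 46 → 23 → 70 → 35 → 106 → 53 → 160 → 80 → 40 → 20 → 10 → 5 → 16 → 8 → 4 → 2 → 1
Total steps = 109

109 steps


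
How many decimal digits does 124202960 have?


124202960 has 9 digits in base 10
floor(log10(124202960)) + 1 = floor(8.0941) + 1 = 9

9 digits (base 10)


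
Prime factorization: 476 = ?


476 / 2 = 238
238 / 2 = 119
119 / 7 = 17
17 / 17 = 1
476 = 2^2 × 7 × 17
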